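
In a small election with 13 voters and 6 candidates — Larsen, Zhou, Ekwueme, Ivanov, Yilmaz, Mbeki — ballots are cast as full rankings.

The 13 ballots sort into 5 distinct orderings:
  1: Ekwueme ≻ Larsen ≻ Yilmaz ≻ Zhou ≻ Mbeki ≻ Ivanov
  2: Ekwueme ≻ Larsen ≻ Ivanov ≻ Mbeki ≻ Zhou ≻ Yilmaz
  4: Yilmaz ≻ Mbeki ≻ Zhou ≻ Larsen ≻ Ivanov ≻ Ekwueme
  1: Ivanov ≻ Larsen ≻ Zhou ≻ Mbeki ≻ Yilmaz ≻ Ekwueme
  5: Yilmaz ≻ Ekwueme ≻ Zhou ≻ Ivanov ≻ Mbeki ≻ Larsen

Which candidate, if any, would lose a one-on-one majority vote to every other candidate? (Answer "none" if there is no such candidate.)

Pairwise majorities:
Larsen vs Zhou: 1+2+1 = 4 for Larsen, 9 for Zhou — Zhou by 9–4.
Larsen vs Ekwueme: Larsen is ranked higher on 4+1 = 5 ballots, Ekwueme on 8. Ekwueme wins 8–5.
Larsen vs Ivanov: 7 to 6, Larsen.
Larsen vs Yilmaz: 4 to 9, Yilmaz.
Larsen vs Mbeki: Mbeki wins 9–4.
Zhou vs Ekwueme: 4+1 = 5 for Zhou, 8 for Ekwueme — Ekwueme by 8–5.
Zhou vs Ivanov: 10 to 3, Zhou.
Zhou vs Yilmaz: 3 to 10, Yilmaz.
Zhou vs Mbeki: Zhou wins 7–6.
Ekwueme vs Ivanov: 1+2+5 = 8 for Ekwueme, 5 for Ivanov — Ekwueme by 8–5.
Ekwueme vs Yilmaz: Yilmaz, 10–3.
Ekwueme vs Mbeki: Ekwueme preferred on 1+2+5 = 8 ballots; Ekwueme wins 8–5.
Ivanov vs Yilmaz: 3 to 10, Yilmaz.
Ivanov vs Mbeki: Ivanov wins 8–5.
Yilmaz vs Mbeki: Yilmaz wins 10–3.
No candidate is winless: Larsen beats Ivanov; Zhou beats Larsen; Ekwueme beats Larsen; Ivanov beats Mbeki; Yilmaz beats Larsen; Mbeki beats Larsen. There is no Condorcet loser.

none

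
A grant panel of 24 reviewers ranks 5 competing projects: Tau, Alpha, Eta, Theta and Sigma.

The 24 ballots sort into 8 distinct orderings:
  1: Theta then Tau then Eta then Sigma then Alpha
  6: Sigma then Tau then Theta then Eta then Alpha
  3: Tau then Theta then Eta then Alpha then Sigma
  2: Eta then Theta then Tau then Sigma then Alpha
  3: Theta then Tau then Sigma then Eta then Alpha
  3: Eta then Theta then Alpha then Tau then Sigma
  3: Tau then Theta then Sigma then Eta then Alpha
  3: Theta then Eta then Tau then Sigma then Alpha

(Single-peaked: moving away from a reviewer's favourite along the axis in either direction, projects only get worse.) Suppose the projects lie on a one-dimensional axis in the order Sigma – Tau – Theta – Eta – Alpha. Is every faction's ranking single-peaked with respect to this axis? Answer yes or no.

yes

Axis positions: Sigma=1, Tau=2, Theta=3, Eta=4, Alpha=5.
Faction 1 (peak Theta at position 3): ranking walks positions 3-2-4-1-5, expanding outward from the peak — single-peaked.
Faction 2 (peak Sigma at position 1): ranking walks positions 1-2-3-4-5, expanding outward from the peak — single-peaked.
Faction 3 (peak Tau at position 2): ranking walks positions 2-3-4-5-1, expanding outward from the peak — single-peaked.
Faction 4 (peak Eta at position 4): ranking walks positions 4-3-2-1-5, expanding outward from the peak — single-peaked.
Faction 5 (peak Theta at position 3): ranking walks positions 3-2-1-4-5, expanding outward from the peak — single-peaked.
Faction 6 (peak Eta at position 4): ranking walks positions 4-3-5-2-1, expanding outward from the peak — single-peaked.
Faction 7 (peak Tau at position 2): ranking walks positions 2-3-1-4-5, expanding outward from the peak — single-peaked.
Faction 8 (peak Theta at position 3): ranking walks positions 3-4-2-1-5, expanding outward from the peak — single-peaked.
Every ranking is single-peaked on this axis.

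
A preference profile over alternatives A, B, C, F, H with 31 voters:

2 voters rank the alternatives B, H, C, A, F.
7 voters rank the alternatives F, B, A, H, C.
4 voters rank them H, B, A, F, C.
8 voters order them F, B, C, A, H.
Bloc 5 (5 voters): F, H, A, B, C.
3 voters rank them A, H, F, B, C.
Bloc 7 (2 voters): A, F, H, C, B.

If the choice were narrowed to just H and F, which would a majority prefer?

F

Ballots ranking H above F: 2 + 4 + 3 = 9.
Ballots ranking F above H: 31 − 9 = 22.
F wins the head-to-head 22–9.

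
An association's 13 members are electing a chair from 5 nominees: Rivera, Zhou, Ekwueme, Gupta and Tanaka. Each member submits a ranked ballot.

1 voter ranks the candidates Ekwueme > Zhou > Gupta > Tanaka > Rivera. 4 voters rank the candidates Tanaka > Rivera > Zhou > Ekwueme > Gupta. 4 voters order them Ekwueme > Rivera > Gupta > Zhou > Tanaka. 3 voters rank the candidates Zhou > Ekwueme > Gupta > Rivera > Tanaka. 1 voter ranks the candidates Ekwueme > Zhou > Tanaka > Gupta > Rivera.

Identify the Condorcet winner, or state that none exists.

none

Check each pair by majority over 13 ballots:
Rivera vs Zhou: Rivera wins 8–5.
Rivera vs Ekwueme: Ekwueme, 9–4.
Rivera–Gupta: Rivera 8–5.
Rivera vs Tanaka: 7 to 6, Rivera.
Zhou–Ekwueme: Zhou 7–6.
Zhou vs Gupta: Zhou preferred on 1+4+3+1 = 9 ballots; Zhou wins 9–4.
Zhou vs Tanaka: Zhou wins 9–4.
Ekwueme–Gupta: Ekwueme 13–0.
Ekwueme vs Tanaka: Ekwueme wins 9–4.
Gupta–Tanaka: Gupta 8–5.
No candidate is unbeaten: Rivera loses to Ekwueme; Zhou loses to Rivera; Ekwueme loses to Zhou; Gupta loses to Rivera; Tanaka loses to Rivera. In particular Rivera beats Zhou beats Ekwueme beats Rivera is a majority cycle — no Condorcet winner exists.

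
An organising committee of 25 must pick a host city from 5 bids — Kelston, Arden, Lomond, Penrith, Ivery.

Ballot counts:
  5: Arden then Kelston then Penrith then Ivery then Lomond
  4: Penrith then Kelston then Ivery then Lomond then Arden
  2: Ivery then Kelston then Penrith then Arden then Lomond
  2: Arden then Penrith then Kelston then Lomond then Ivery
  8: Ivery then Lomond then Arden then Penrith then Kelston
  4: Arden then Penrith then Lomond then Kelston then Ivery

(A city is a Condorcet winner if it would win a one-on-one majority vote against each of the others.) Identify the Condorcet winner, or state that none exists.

Pairwise majorities:
Kelston–Arden: Arden 19–6.
Kelston vs Lomond: Kelston, 13–12.
Kelston–Penrith: Penrith 18–7.
Kelston–Ivery: Kelston 15–10.
Arden–Lomond: Arden 13–12.
Arden vs Penrith: Arden wins 19–6.
Arden vs Ivery: Ivery, 14–11.
Lomond–Penrith: Penrith 17–8.
Lomond vs Ivery: Ivery, 19–6.
Penrith vs Ivery: Penrith wins 15–10.
Each city drops at least one matchup (Kelston loses to Arden; Arden loses to Ivery; Lomond loses to Kelston; Penrith loses to Arden; Ivery loses to Kelston); the cycle Kelston beats Ivery beats Arden beats Kelston rules out a Condorcet winner.

none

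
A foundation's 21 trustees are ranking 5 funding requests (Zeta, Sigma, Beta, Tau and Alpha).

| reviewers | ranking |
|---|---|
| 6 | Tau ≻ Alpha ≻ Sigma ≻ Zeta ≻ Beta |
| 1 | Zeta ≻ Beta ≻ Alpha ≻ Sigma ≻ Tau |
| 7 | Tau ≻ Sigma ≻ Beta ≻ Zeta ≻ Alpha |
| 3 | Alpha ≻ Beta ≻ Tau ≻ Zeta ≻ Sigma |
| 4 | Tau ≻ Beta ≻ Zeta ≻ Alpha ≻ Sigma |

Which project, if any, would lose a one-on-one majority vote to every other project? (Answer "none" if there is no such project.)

Pairwise majorities:
Zeta vs Sigma: Sigma, 13–8.
Zeta vs Beta: 7 to 14, Beta.
Zeta vs Tau: Tau, 20–1.
Zeta vs Alpha: Zeta, 12–9.
Sigma vs Beta: Sigma wins 13–8.
Sigma–Tau: Tau 20–1.
Sigma vs Alpha: 7 for Sigma, 14 for Alpha — Alpha by 14–7.
Beta vs Tau: Tau, 17–4.
Beta–Alpha: Beta 12–9.
Tau vs Alpha: 6+7+4 = 17 for Tau, 4 for Alpha — Tau by 17–4.
No project is winless: Zeta beats Alpha; Sigma beats Zeta; Beta beats Zeta; Tau beats Zeta; Alpha beats Sigma. There is no Condorcet loser.

none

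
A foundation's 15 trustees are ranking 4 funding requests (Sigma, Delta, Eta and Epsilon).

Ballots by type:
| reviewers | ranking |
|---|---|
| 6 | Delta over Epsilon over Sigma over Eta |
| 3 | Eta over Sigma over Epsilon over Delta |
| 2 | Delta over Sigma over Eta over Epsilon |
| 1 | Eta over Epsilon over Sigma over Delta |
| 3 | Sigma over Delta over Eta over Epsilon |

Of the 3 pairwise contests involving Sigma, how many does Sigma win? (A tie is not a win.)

Sigma against each rival (15 reviewers):
Sigma vs Delta: Delta, 8–7.
Sigma–Eta: Sigma 11–4.
Sigma vs Epsilon: Sigma, 8–7.
Sigma beats Eta, Epsilon; loses to Delta — 2 pairwise wins.

2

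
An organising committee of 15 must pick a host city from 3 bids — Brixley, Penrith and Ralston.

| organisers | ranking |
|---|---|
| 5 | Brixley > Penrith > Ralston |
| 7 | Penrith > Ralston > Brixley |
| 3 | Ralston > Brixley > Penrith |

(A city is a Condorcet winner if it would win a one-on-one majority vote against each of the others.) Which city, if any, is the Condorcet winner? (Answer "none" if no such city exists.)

Pairwise majorities:
Brixley–Penrith: Brixley 8–7.
Brixley vs Ralston: Ralston wins 10–5.
Penrith vs Ralston: Penrith wins 12–3.
Every city loses at least once (Brixley loses to Ralston; Penrith loses to Brixley; Ralston loses to Penrith). The majority relation contains the cycle Brixley > Penrith > Ralston > Brixley, so there is no Condorcet winner.

none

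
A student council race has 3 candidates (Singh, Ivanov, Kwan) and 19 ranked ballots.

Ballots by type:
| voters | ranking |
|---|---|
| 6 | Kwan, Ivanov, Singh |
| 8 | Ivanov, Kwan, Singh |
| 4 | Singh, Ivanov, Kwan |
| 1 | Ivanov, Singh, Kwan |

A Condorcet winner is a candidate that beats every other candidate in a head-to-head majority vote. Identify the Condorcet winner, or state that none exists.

Head-to-head results (19 voters):
Singh vs Ivanov: 4 for Singh, 15 for Ivanov — Ivanov by 15–4.
Singh vs Kwan: 5 to 14, Kwan.
Ivanov vs Kwan: 8+4+1 = 13 for Ivanov, 6 for Kwan — Ivanov by 13–6.
Only Ivanov has no losses; Ivanov is the Condorcet winner.

Ivanov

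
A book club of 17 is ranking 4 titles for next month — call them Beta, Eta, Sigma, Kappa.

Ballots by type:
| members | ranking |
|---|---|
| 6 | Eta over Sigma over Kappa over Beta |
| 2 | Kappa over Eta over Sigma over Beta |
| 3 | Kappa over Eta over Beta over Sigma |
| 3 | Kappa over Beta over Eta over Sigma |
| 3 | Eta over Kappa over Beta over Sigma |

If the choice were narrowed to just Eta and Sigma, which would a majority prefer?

Eta

Ballots ranking Eta above Sigma: 6 + 2 + 3 + 3 + 3 = 17.
Ballots ranking Sigma above Eta: 17 − 17 = 0.
Eta wins the head-to-head 17–0.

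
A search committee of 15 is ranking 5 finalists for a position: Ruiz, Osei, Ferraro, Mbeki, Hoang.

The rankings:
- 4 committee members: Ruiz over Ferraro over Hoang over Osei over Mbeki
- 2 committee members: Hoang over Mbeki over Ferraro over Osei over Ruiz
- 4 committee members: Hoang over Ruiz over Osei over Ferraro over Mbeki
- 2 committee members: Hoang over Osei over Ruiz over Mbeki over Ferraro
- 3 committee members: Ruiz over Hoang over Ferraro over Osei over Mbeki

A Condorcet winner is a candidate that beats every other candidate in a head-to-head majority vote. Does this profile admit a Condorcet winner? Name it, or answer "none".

Head-to-head results (15 committee members):
Ruiz vs Osei: 4+4+3 = 11 for Ruiz, 4 for Osei — Ruiz by 11–4.
Ruiz vs Ferraro: 13 to 2, Ruiz.
Ruiz vs Mbeki: Ruiz, 13–2.
Ruiz vs Hoang: 4+3 = 7 for Ruiz, 8 for Hoang — Hoang by 8–7.
Osei vs Ferraro: Ferraro, 9–6.
Osei vs Mbeki: Osei is ranked higher on 4+4+2+3 = 13 ballots, Mbeki on 2. Osei wins 13–2.
Osei vs Hoang: Hoang, 15–0.
Ferraro vs Mbeki: 4+4+3 = 11 for Ferraro, 4 for Mbeki — Ferraro by 11–4.
Ferraro vs Hoang: Hoang wins 11–4.
Mbeki–Hoang: Hoang 15–0.
Only Hoang has no losses; Hoang is the Condorcet winner.

Hoang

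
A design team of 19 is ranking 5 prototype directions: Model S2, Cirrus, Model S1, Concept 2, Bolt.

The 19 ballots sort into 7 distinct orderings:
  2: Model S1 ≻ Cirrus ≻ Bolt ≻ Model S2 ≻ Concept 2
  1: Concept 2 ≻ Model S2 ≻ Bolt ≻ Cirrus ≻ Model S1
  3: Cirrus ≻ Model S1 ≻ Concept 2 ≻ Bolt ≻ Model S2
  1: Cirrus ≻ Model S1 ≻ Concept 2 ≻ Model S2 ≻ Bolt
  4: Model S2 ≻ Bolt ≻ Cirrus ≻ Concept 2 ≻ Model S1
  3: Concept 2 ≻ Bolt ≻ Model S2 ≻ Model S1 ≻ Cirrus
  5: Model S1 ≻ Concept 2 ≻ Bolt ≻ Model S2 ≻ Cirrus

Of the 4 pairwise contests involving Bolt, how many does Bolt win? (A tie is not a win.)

2

Bolt against each rival (19 engineers):
Bolt–Model S2: Bolt 13–6.
Bolt vs Cirrus: Bolt preferred on 1+4+3+5 = 13 ballots; Bolt wins 13–6.
Bolt vs Model S1: Model S1, 11–8.
Bolt vs Concept 2: Bolt preferred on 2+4 = 6 ballots; Concept 2 wins 13–6.
Bolt beats Model S2, Cirrus; loses to Model S1, Concept 2 — 2 pairwise wins.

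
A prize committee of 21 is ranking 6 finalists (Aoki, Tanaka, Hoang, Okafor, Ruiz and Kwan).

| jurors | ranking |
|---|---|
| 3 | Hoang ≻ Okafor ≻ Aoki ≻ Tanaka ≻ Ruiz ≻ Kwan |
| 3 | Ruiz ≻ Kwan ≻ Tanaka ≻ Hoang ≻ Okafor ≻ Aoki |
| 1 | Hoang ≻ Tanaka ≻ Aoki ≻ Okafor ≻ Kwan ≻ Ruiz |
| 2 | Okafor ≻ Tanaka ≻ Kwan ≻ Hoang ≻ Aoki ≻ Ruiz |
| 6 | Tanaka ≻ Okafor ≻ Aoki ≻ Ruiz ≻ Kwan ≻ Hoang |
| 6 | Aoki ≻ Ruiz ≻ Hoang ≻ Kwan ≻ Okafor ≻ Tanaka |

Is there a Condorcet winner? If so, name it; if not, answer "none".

Head-to-head results (21 jurors):
Aoki–Tanaka: Tanaka 12–9.
Aoki vs Hoang: Aoki, 12–9.
Aoki vs Okafor: Okafor wins 14–7.
Aoki vs Ruiz: Aoki wins 18–3.
Aoki–Kwan: Aoki 16–5.
Tanaka vs Hoang: Tanaka wins 11–10.
Tanaka vs Okafor: Okafor, 11–10.
Tanaka–Ruiz: Tanaka 12–9.
Tanaka–Kwan: Tanaka 12–9.
Hoang vs Okafor: Hoang, 13–8.
Hoang vs Ruiz: Ruiz, 15–6.
Hoang vs Kwan: Kwan wins 11–10.
Okafor vs Ruiz: Okafor wins 12–9.
Okafor–Kwan: Okafor 12–9.
Ruiz–Kwan: Ruiz 18–3.
Each nominee drops at least one matchup (Aoki loses to Tanaka; Tanaka loses to Okafor; Hoang loses to Aoki; Okafor loses to Hoang; Ruiz loses to Aoki; Kwan loses to Aoki); the cycle Aoki → Hoang → Okafor → Aoki rules out a Condorcet winner.

none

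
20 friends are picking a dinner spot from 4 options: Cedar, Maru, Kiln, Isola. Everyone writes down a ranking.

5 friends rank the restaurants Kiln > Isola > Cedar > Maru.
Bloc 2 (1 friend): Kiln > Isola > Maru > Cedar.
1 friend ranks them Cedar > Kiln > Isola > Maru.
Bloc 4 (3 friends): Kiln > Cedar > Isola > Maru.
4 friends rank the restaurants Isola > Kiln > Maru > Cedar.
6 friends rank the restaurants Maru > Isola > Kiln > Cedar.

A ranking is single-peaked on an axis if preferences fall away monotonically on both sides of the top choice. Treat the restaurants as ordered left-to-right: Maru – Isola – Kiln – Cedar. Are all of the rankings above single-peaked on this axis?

yes

Axis positions: Maru=1, Isola=2, Kiln=3, Cedar=4.
Bloc 1 (peak Kiln at position 3): ranking walks positions 3-2-4-1, expanding outward from the peak — single-peaked.
Bloc 2 (peak Kiln at position 3): ranking walks positions 3-2-1-4, expanding outward from the peak — single-peaked.
Bloc 3 (peak Cedar at position 4): ranking walks positions 4-3-2-1, expanding outward from the peak — single-peaked.
Bloc 4 (peak Kiln at position 3): ranking walks positions 3-4-2-1, expanding outward from the peak — single-peaked.
Bloc 5 (peak Isola at position 2): ranking walks positions 2-3-1-4, expanding outward from the peak — single-peaked.
Bloc 6 (peak Maru at position 1): ranking walks positions 1-2-3-4, expanding outward from the peak — single-peaked.
Every ranking is single-peaked on this axis.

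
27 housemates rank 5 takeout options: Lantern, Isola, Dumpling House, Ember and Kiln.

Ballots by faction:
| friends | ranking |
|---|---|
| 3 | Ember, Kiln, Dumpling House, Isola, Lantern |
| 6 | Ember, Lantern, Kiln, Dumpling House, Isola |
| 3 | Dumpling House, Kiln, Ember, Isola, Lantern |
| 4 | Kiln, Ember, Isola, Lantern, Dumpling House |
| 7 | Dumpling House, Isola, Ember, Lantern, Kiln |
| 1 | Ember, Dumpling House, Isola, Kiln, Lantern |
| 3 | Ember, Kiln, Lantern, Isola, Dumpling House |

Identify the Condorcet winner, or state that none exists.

Ember

Check each pair by majority over 27 ballots:
Lantern vs Isola: Isola, 18–9.
Lantern vs Dumpling House: Dumpling House wins 14–13.
Lantern vs Ember: Ember, 27–0.
Lantern vs Kiln: Kiln, 14–13.
Isola vs Dumpling House: Dumpling House, 20–7.
Isola vs Ember: Ember wins 20–7.
Isola–Kiln: Kiln 19–8.
Dumpling House vs Ember: Ember, 17–10.
Dumpling House vs Kiln: Kiln, 16–11.
Ember vs Kiln: Ember wins 20–7.
Ember wins every pairwise contest, so Ember is the Condorcet winner.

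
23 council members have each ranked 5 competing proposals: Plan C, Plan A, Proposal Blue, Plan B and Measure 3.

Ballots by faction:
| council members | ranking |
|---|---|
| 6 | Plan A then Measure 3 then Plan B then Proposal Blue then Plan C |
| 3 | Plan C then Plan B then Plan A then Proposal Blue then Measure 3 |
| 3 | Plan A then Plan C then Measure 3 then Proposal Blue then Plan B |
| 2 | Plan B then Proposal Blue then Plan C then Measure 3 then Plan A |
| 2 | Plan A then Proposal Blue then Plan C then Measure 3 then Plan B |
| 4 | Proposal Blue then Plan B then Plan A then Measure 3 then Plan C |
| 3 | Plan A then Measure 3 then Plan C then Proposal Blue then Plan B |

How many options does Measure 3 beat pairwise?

3

Measure 3 against each rival (23 council members):
Measure 3 vs Plan C: 13 to 10, Measure 3.
Measure 3 vs Plan A: 2 to 21, Plan A.
Measure 3 vs Proposal Blue: Measure 3 preferred on 6+3+3 = 12 ballots; Measure 3 wins 12–11.
Measure 3 vs Plan B: 14 to 9, Measure 3.
Measure 3 beats Plan C, Proposal Blue, Plan B; loses to Plan A — 3 pairwise wins.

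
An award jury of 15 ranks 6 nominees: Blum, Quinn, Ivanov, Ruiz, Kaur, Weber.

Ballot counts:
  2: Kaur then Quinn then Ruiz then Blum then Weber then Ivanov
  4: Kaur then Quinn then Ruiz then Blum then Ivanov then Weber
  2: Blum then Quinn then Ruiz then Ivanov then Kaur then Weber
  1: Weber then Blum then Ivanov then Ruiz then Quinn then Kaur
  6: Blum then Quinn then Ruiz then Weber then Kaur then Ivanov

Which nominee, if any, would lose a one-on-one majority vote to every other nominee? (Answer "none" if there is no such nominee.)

Head-to-head results (15 jurors):
Blum vs Quinn: Blum, 9–6.
Blum vs Ivanov: Blum, 15–0.
Blum vs Ruiz: Blum is ranked higher on 2+1+6 = 9 ballots, Ruiz on 6. Blum wins 9–6.
Blum vs Kaur: 9 to 6, Blum.
Blum vs Weber: Blum is ranked higher on 2+4+2+6 = 14 ballots, Weber on 1. Blum wins 14–1.
Quinn vs Ivanov: Quinn wins 14–1.
Quinn vs Ruiz: Quinn, 14–1.
Quinn vs Kaur: 2+1+6 = 9 for Quinn, 6 for Kaur — Quinn by 9–6.
Quinn–Weber: Quinn 14–1.
Ivanov–Ruiz: Ruiz 14–1.
Ivanov vs Kaur: Ivanov is ranked higher on 2+1 = 3 ballots, Kaur on 12. Kaur wins 12–3.
Ivanov vs Weber: Weber wins 9–6.
Ruiz vs Kaur: Ruiz wins 9–6.
Ruiz vs Weber: Ruiz, 14–1.
Kaur–Weber: Kaur 8–7.
Ivanov is beaten in every head-to-head and is the Condorcet loser.

Ivanov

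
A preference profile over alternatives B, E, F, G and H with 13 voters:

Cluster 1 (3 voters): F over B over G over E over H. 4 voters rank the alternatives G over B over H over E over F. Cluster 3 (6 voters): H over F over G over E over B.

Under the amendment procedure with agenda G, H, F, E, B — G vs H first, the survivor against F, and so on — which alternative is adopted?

Round 1: G vs H — 7–6, G advances.
Round 2: G vs F — 4–9, F advances.
Round 3: F vs E — 9–4, F advances.
Round 4: F vs B — 9–4, F advances.
The agenda winner is F.

F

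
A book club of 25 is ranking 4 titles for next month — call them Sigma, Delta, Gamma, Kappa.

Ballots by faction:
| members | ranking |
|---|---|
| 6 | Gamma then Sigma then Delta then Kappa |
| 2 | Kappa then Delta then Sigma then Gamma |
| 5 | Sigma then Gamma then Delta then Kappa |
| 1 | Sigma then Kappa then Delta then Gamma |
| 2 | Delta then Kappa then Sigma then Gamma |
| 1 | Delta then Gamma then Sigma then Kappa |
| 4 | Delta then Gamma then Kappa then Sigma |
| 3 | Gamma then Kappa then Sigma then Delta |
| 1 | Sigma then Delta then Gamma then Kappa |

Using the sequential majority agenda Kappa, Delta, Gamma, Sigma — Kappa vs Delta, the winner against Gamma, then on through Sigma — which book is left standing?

Gamma

Round 1: Kappa vs Delta — 6–19, Delta advances.
Round 2: Delta vs Gamma — 11–14, Gamma advances.
Round 3: Gamma vs Sigma — 14–11, Gamma advances.
Gamma survives the agenda.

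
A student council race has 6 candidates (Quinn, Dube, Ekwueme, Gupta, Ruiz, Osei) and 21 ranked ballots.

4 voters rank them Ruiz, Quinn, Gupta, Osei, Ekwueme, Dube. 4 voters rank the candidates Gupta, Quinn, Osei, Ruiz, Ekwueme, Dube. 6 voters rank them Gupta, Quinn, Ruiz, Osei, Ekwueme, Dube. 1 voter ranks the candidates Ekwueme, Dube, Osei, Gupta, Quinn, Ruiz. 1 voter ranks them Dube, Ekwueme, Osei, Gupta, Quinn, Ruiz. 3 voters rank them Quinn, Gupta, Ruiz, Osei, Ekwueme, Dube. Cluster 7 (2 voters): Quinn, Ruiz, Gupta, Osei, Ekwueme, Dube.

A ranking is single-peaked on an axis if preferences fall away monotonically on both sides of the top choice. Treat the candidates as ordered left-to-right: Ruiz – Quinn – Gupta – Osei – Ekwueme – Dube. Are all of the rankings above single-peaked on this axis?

Axis positions: Ruiz=1, Quinn=2, Gupta=3, Osei=4, Ekwueme=5, Dube=6.
Cluster 1 (peak Ruiz at position 1): ranking walks positions 1-2-3-4-5-6, expanding outward from the peak — single-peaked.
Cluster 2 (peak Gupta at position 3): ranking walks positions 3-2-4-1-5-6, expanding outward from the peak — single-peaked.
Cluster 3 (peak Gupta at position 3): ranking walks positions 3-2-1-4-5-6, expanding outward from the peak — single-peaked.
Cluster 4 (peak Ekwueme at position 5): ranking walks positions 5-6-4-3-2-1, expanding outward from the peak — single-peaked.
Cluster 5 (peak Dube at position 6): ranking walks positions 6-5-4-3-2-1, expanding outward from the peak — single-peaked.
Cluster 6 (peak Quinn at position 2): ranking walks positions 2-3-1-4-5-6, expanding outward from the peak — single-peaked.
Cluster 7 (peak Quinn at position 2): ranking walks positions 2-1-3-4-5-6, expanding outward from the peak — single-peaked.
Every ranking is single-peaked on this axis.

yes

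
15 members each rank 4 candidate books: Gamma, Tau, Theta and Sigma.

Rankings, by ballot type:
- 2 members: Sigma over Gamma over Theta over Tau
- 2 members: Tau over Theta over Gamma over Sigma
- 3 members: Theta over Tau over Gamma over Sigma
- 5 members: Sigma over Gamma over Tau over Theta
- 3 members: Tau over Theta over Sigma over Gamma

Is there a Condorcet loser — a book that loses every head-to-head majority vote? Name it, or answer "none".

Gamma

Head-to-head results (15 members):
Gamma vs Tau: 2+5 = 7 for Gamma, 8 for Tau — Tau by 8–7.
Gamma vs Theta: Gamma is ranked higher on 2+5 = 7 ballots, Theta on 8. Theta wins 8–7.
Gamma vs Sigma: Gamma is ranked higher on 2+3 = 5 ballots, Sigma on 10. Sigma wins 10–5.
Tau vs Theta: 2+5+3 = 10 for Tau, 5 for Theta — Tau by 10–5.
Tau vs Sigma: Tau, 8–7.
Theta vs Sigma: Theta wins 8–7.
Only Gamma has no wins; Gamma is the Condorcet loser.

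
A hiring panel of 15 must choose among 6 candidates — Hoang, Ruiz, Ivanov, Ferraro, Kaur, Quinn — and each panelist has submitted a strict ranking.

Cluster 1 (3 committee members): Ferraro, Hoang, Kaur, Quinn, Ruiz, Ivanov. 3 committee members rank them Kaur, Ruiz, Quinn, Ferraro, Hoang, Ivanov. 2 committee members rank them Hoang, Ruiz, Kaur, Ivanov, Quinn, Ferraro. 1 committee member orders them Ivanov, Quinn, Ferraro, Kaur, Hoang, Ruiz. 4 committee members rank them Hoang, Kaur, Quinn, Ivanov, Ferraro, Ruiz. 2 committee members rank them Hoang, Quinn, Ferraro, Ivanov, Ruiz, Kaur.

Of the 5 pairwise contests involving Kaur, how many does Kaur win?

Kaur against each rival (15 committee members):
Kaur vs Hoang: Hoang wins 11–4.
Kaur vs Ruiz: 11 to 4, Kaur.
Kaur vs Ivanov: Kaur, 12–3.
Kaur vs Ferraro: Kaur, 9–6.
Kaur vs Quinn: Kaur, 12–3.
Kaur beats Ruiz, Ivanov, Ferraro, Quinn; loses to Hoang — 4 pairwise wins.

4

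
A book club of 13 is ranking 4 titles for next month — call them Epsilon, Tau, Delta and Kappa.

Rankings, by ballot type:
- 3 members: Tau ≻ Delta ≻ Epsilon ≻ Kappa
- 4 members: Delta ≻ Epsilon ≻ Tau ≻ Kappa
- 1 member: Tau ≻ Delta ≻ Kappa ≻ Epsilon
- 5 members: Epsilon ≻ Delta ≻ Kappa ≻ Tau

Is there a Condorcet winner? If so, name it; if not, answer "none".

Delta

Pairwise majorities:
Epsilon vs Tau: 4+5 = 9 for Epsilon, 4 for Tau — Epsilon by 9–4.
Epsilon vs Delta: 5 to 8, Delta.
Epsilon vs Kappa: Epsilon is ranked higher on 3+4+5 = 12 ballots, Kappa on 1. Epsilon wins 12–1.
Tau vs Delta: 3+1 = 4 for Tau, 9 for Delta — Delta by 9–4.
Tau vs Kappa: Tau is ranked higher on 3+4+1 = 8 ballots, Kappa on 5. Tau wins 8–5.
Delta vs Kappa: Delta preferred on 3+4+1+5 = 13 ballots; Delta wins 13–0.
Delta beats each of Epsilon, Tau, Kappa — Delta is the Condorcet winner.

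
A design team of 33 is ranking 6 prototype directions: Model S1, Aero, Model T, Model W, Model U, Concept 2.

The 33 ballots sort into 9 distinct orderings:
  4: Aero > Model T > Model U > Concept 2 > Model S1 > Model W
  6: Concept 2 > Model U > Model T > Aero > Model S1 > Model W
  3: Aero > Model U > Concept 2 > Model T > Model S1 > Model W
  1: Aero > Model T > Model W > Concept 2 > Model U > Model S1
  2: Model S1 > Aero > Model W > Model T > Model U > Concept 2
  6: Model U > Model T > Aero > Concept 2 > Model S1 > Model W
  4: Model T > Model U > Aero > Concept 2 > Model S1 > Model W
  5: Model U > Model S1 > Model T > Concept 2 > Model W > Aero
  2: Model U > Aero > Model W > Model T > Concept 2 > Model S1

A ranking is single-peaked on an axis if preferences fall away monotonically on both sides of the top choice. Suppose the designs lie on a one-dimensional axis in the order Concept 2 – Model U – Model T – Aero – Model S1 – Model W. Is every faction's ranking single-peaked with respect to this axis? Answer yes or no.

no

Axis positions: Concept 2=1, Model U=2, Model T=3, Aero=4, Model S1=5, Model W=6.
Faction 1 (peak Aero at position 4): ranking walks positions 4-3-2-1-5-6, expanding outward from the peak — single-peaked.
Faction 2 (peak Concept 2 at position 1): ranking walks positions 1-2-3-4-5-6, expanding outward from the peak — single-peaked.
Faction 3: ranking walks positions 4-2-1-3-5-6; Model U is ranked above Model T even though Model T lies between Model U and the peak Aero on the axis — preferences dip and rise again. Not single-peaked.
Faction 4: ranking walks positions 4-3-6-1-2-5; Model W is ranked above Model S1 even though Model S1 lies between Model W and the peak Aero on the axis — preferences dip and rise again. Not single-peaked.
Faction 5 (peak Model S1 at position 5): ranking walks positions 5-4-6-3-2-1, expanding outward from the peak — single-peaked.
Faction 6 (peak Model U at position 2): ranking walks positions 2-3-4-1-5-6, expanding outward from the peak — single-peaked.
Faction 7 (peak Model T at position 3): ranking walks positions 3-2-4-1-5-6, expanding outward from the peak — single-peaked.
Faction 8: ranking walks positions 2-5-3-1-6-4; Model S1 is ranked above Model T even though Model T lies between Model S1 and the peak Model U on the axis — preferences dip and rise again. Not single-peaked.
Faction 9: ranking walks positions 2-4-6-3-1-5; Aero is ranked above Model T even though Model T lies between Aero and the peak Model U on the axis — preferences dip and rise again. Not single-peaked.
Faction 3 violates single-peakedness, so the profile is not single-peaked on this axis.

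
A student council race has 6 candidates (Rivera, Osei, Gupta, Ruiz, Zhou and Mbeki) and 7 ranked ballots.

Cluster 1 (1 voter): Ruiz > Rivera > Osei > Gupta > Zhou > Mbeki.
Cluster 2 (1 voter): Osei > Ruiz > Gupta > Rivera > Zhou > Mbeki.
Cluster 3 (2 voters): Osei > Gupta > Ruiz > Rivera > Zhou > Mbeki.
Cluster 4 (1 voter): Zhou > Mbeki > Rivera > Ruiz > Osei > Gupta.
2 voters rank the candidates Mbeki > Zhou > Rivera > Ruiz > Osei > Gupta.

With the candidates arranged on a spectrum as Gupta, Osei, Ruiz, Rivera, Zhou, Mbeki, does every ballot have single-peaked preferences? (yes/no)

Axis positions: Gupta=1, Osei=2, Ruiz=3, Rivera=4, Zhou=5, Mbeki=6.
Cluster 1 (peak Ruiz at position 3): ranking walks positions 3-4-2-1-5-6, expanding outward from the peak — single-peaked.
Cluster 2 (peak Osei at position 2): ranking walks positions 2-3-1-4-5-6, expanding outward from the peak — single-peaked.
Cluster 3 (peak Osei at position 2): ranking walks positions 2-1-3-4-5-6, expanding outward from the peak — single-peaked.
Cluster 4 (peak Zhou at position 5): ranking walks positions 5-6-4-3-2-1, expanding outward from the peak — single-peaked.
Cluster 5 (peak Mbeki at position 6): ranking walks positions 6-5-4-3-2-1, expanding outward from the peak — single-peaked.
Every ranking is single-peaked on this axis.

yes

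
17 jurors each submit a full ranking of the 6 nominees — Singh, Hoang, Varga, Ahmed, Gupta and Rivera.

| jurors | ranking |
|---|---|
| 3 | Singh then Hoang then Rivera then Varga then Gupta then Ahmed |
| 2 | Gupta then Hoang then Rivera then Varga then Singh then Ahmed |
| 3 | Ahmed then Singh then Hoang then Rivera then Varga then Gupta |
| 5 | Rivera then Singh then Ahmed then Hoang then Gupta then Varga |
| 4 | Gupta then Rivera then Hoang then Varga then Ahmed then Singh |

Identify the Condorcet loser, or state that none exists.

Head-to-head results (17 jurors):
Singh vs Hoang: Singh, 11–6.
Singh vs Varga: Singh wins 11–6.
Singh vs Ahmed: Singh preferred on 3+2+5 = 10 ballots; Singh wins 10–7.
Singh vs Gupta: Singh preferred on 3+3+5 = 11 ballots; Singh wins 11–6.
Singh vs Rivera: Rivera wins 11–6.
Hoang–Varga: Hoang 17–0.
Hoang vs Ahmed: Hoang preferred on 3+2+4 = 9 ballots; Hoang wins 9–8.
Hoang vs Gupta: Hoang, 11–6.
Hoang vs Rivera: Rivera wins 9–8.
Varga vs Ahmed: Varga wins 9–8.
Varga vs Gupta: Gupta wins 11–6.
Varga vs Rivera: Rivera, 17–0.
Ahmed vs Gupta: Ahmed is ranked higher on 3+5 = 8 ballots, Gupta on 9. Gupta wins 9–8.
Ahmed vs Rivera: 3 to 14, Rivera.
Gupta vs Rivera: 2+4 = 6 for Gupta, 11 for Rivera — Rivera by 11–6.
Ahmed is beaten in every head-to-head and is the Condorcet loser.

Ahmed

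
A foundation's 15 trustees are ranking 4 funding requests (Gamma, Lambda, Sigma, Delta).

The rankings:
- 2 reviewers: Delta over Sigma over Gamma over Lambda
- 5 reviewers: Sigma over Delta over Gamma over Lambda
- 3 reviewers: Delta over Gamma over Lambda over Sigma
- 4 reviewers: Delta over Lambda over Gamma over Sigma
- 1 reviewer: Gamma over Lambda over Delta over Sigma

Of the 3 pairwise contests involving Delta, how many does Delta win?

Delta against each rival (15 reviewers):
Delta vs Gamma: Delta is ranked higher on 2+5+3+4 = 14 ballots, Gamma on 1. Delta wins 14–1.
Delta vs Lambda: Delta preferred on 2+5+3+4 = 14 ballots; Delta wins 14–1.
Delta vs Sigma: 2+3+4+1 = 10 for Delta, 5 for Sigma — Delta by 10–5.
Delta beats Gamma, Lambda, Sigma — 3 pairwise wins.

3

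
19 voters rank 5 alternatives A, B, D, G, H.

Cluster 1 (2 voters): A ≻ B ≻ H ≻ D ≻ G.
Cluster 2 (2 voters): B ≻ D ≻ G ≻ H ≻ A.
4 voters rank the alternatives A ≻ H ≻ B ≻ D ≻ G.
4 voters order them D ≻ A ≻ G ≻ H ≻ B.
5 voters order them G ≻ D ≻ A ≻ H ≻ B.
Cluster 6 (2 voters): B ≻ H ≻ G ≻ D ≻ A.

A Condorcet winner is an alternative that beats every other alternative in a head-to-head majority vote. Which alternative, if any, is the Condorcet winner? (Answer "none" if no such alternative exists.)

none

Head-to-head results (19 voters):
A–B: A 15–4.
A vs D: D, 13–6.
A–G: A 10–9.
A–H: A 15–4.
B vs D: B wins 10–9.
B vs G: B wins 10–9.
B–H: H 13–6.
D vs G: D wins 12–7.
D vs H: D wins 11–8.
G–H: G 11–8.
Every alternative loses at least once (A loses to D; B loses to A; D loses to B; G loses to A; H loses to A). The majority relation contains the cycle A beats B beats D beats A, so there is no Condorcet winner.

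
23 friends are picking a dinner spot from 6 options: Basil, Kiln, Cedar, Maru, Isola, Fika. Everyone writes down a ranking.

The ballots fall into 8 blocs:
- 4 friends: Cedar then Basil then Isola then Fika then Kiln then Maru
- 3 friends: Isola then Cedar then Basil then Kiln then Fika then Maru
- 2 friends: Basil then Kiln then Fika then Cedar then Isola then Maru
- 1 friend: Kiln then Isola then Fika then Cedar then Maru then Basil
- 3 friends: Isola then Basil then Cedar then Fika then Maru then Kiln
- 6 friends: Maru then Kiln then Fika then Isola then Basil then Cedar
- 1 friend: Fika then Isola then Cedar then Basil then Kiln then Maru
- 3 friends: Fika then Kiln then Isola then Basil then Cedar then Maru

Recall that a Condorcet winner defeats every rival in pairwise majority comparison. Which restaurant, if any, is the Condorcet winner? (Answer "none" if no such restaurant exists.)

Pairwise majorities:
Basil vs Kiln: Basil wins 13–10.
Basil vs Cedar: Basil, 14–9.
Basil–Maru: Basil 16–7.
Basil vs Isola: Isola wins 17–6.
Basil vs Fika: Basil, 12–11.
Kiln vs Cedar: Kiln wins 12–11.
Kiln vs Maru: Kiln, 14–9.
Kiln–Isola: Kiln 12–11.
Kiln vs Fika: Kiln wins 12–11.
Cedar vs Maru: Cedar wins 17–6.
Cedar–Isola: Isola 17–6.
Cedar vs Fika: Fika, 13–10.
Maru–Isola: Isola 17–6.
Maru vs Fika: Fika wins 17–6.
Isola–Fika: Fika 12–11.
No restaurant is unbeaten: Basil loses to Isola; Kiln loses to Basil; Cedar loses to Basil; Maru loses to Basil; Isola loses to Kiln; Fika loses to Basil. In particular Basil > Kiln > Isola > Basil is a majority cycle — no Condorcet winner exists.

none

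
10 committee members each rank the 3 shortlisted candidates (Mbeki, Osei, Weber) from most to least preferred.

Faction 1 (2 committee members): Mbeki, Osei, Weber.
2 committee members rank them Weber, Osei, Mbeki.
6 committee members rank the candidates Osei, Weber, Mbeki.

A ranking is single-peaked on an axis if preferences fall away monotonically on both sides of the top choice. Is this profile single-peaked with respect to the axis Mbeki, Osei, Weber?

yes

Axis positions: Mbeki=1, Osei=2, Weber=3.
Faction 1 (peak Mbeki at position 1): ranking walks positions 1-2-3, expanding outward from the peak — single-peaked.
Faction 2 (peak Weber at position 3): ranking walks positions 3-2-1, expanding outward from the peak — single-peaked.
Faction 3 (peak Osei at position 2): ranking walks positions 2-3-1, expanding outward from the peak — single-peaked.
Every ranking is single-peaked on this axis.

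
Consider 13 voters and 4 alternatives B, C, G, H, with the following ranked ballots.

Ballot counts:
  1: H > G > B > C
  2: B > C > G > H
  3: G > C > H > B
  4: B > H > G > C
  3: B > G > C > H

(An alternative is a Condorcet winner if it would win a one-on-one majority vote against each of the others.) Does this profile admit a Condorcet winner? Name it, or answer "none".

Pairwise majorities:
B vs C: B, 10–3.
B–G: B 9–4.
B vs H: B preferred on 2+4+3 = 9 ballots; B wins 9–4.
C–G: G 11–2.
C vs H: C is ranked higher on 2+3+3 = 8 ballots, H on 5. C wins 8–5.
G–H: G 8–5.
B defeats every rival head-to-head and is the Condorcet winner.

B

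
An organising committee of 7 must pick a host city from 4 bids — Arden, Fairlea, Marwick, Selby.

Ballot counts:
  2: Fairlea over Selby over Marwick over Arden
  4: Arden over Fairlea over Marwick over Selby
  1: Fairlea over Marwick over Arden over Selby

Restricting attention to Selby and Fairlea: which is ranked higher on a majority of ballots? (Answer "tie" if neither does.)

Fairlea

No ballot ranks Selby above Fairlea: 0.
Ballots ranking Fairlea above Selby: 7 − 0 = 7.
Fairlea wins the head-to-head 7–0.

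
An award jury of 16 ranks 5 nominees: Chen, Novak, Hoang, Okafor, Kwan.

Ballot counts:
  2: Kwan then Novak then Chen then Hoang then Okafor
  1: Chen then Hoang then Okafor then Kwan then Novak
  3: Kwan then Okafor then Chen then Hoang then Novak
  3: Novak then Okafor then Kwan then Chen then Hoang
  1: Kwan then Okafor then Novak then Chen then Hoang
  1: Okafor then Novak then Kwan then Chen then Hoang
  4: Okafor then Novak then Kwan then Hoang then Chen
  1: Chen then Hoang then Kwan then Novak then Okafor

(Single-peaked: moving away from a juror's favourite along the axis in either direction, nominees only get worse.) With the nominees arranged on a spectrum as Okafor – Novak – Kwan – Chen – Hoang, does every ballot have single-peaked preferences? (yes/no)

Axis positions: Okafor=1, Novak=2, Kwan=3, Chen=4, Hoang=5.
Cluster 1 (peak Kwan at position 3): ranking walks positions 3-2-4-5-1, expanding outward from the peak — single-peaked.
Cluster 2: ranking walks positions 4-5-1-3-2; Okafor is ranked above Kwan even though Kwan lies between Okafor and the peak Chen on the axis — preferences dip and rise again. Not single-peaked.
Cluster 3: ranking walks positions 3-1-4-5-2; Okafor is ranked above Novak even though Novak lies between Okafor and the peak Kwan on the axis — preferences dip and rise again. Not single-peaked.
Cluster 4 (peak Novak at position 2): ranking walks positions 2-1-3-4-5, expanding outward from the peak — single-peaked.
Cluster 5: ranking walks positions 3-1-2-4-5; Okafor is ranked above Novak even though Novak lies between Okafor and the peak Kwan on the axis — preferences dip and rise again. Not single-peaked.
Cluster 6 (peak Okafor at position 1): ranking walks positions 1-2-3-4-5, expanding outward from the peak — single-peaked.
Cluster 7: ranking walks positions 1-2-3-5-4; Hoang is ranked above Chen even though Chen lies between Hoang and the peak Okafor on the axis — preferences dip and rise again. Not single-peaked.
Cluster 8 (peak Chen at position 4): ranking walks positions 4-5-3-2-1, expanding outward from the peak — single-peaked.
Cluster 2 violates single-peakedness, so the profile is not single-peaked on this axis.

no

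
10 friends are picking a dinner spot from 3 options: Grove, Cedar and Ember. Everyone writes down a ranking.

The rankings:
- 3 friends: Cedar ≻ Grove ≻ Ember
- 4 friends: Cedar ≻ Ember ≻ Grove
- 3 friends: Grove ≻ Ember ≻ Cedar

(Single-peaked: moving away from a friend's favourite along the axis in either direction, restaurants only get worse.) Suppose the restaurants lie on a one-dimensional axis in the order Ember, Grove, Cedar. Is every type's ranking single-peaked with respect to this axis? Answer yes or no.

Axis positions: Ember=1, Grove=2, Cedar=3.
Type 1 (peak Cedar at position 3): ranking walks positions 3-2-1, expanding outward from the peak — single-peaked.
Type 2: ranking walks positions 3-1-2; Ember is ranked above Grove even though Grove lies between Ember and the peak Cedar on the axis — preferences dip and rise again. Not single-peaked.
Type 3 (peak Grove at position 2): ranking walks positions 2-1-3, expanding outward from the peak — single-peaked.
Type 2 violates single-peakedness, so the profile is not single-peaked on this axis.

no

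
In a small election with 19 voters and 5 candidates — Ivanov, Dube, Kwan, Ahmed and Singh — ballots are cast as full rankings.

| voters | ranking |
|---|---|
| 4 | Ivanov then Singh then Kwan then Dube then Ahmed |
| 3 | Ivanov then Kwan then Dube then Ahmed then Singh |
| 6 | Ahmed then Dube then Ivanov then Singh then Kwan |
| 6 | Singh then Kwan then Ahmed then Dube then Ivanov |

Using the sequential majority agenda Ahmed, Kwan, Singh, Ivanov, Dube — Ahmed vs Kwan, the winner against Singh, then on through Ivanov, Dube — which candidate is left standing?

Dube

Round 1: Ahmed vs Kwan — 6–13, Kwan advances.
Round 2: Kwan vs Singh — 3–16, Singh advances.
Round 3: Singh vs Ivanov — 6–13, Ivanov advances.
Round 4: Ivanov vs Dube — 7–12, Dube advances.
Dube survives the agenda.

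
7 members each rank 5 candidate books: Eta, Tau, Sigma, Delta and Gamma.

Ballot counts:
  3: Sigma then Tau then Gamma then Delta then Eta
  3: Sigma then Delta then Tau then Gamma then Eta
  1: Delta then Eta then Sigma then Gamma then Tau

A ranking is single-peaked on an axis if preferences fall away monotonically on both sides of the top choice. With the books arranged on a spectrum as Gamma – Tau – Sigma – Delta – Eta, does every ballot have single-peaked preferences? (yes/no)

no

Axis positions: Gamma=1, Tau=2, Sigma=3, Delta=4, Eta=5.
Cluster 1 (peak Sigma at position 3): ranking walks positions 3-2-1-4-5, expanding outward from the peak — single-peaked.
Cluster 2 (peak Sigma at position 3): ranking walks positions 3-4-2-1-5, expanding outward from the peak — single-peaked.
Cluster 3: ranking walks positions 4-5-3-1-2; Gamma is ranked above Tau even though Tau lies between Gamma and the peak Delta on the axis — preferences dip and rise again. Not single-peaked.
Cluster 3 violates single-peakedness, so the profile is not single-peaked on this axis.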